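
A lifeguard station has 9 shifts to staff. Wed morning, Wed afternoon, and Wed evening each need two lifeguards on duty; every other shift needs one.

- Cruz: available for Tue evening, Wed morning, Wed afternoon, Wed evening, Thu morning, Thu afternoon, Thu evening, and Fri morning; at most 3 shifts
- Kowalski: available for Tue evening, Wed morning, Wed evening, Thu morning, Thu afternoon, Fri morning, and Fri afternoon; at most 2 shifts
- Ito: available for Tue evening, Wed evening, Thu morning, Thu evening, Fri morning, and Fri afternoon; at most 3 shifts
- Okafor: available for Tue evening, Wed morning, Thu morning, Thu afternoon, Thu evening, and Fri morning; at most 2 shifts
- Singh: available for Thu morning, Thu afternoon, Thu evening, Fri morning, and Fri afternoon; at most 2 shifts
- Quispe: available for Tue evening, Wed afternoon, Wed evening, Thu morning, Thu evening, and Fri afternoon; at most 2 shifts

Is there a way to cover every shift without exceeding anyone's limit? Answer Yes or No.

Yes

Wed afternoon can only be covered by Cruz and Quispe, so that assignment is forced.
One valid schedule: Tue evening→Ito, Wed morning→Cruz+Kowalski, Wed afternoon→Cruz+Quispe, Wed evening→Ito+Quispe, Thu morning→Okafor, Thu afternoon→Cruz, Thu evening→Ito, Fri morning→Okafor, Fri afternoon→Kowalski.
Loads: Cruz 3/3, Kowalski 2/2, Ito 3/3, Okafor 2/2, Singh 0/2, Quispe 2/2 — all within limits.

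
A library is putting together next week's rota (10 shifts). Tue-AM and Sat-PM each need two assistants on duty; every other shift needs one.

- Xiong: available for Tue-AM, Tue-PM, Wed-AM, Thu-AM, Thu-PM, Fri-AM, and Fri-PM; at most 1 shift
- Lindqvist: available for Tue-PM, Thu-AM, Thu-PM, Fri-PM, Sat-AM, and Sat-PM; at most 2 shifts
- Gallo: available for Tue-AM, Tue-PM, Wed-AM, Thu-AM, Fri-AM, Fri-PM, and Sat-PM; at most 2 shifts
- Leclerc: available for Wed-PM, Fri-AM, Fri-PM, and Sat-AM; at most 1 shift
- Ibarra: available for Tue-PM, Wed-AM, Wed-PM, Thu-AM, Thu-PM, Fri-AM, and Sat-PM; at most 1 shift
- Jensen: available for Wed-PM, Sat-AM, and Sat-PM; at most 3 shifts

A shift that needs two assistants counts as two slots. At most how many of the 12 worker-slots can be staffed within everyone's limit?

10

Total capacity across all assistants is 1+2+2+1+1+3 = 10, and 12 slots are needed, so at most 10 can be filled.
An assignment achieving 10: Tue-AM→Xiong+Gallo, Tue-PM→Lindqvist, Wed-AM→Gallo, Wed-PM→Jensen, Thu-AM→Ibarra, Thu-PM→Lindqvist, Fri-AM→Leclerc, Sat-AM→Jensen, Sat-PM→Jensen.
Loads: Xiong 1/1, Lindqvist 2/2, Gallo 2/2, Leclerc 1/1, Ibarra 1/1, Jensen 3/3.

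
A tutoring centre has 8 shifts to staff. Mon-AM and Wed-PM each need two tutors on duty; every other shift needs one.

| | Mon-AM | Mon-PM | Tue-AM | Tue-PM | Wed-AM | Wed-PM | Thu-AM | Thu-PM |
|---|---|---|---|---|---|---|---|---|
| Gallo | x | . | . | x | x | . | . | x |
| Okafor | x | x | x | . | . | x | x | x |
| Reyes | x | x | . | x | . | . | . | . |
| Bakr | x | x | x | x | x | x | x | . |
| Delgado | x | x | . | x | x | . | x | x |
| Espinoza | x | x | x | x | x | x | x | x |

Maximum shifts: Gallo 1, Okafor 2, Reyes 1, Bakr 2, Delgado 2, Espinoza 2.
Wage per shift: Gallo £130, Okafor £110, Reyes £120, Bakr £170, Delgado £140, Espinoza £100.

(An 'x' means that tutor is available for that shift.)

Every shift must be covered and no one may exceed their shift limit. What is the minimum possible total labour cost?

Picking the cheapest available tutor for each shift independently would cost £1020, but that ignores the shift limits.
An optimal schedule: Mon-AM→Delgado+Espinoza, Mon-PM→Reyes, Tue-AM→Okafor, Tue-PM→Espinoza, Wed-AM→Gallo, Wed-PM→Okafor+Bakr, Thu-AM→Bakr, Thu-PM→Delgado.
Total: 140 + 100 + 120 + 110 + 100 + 130 + 110 + 170 + 170 + 140 = £1290.

£1290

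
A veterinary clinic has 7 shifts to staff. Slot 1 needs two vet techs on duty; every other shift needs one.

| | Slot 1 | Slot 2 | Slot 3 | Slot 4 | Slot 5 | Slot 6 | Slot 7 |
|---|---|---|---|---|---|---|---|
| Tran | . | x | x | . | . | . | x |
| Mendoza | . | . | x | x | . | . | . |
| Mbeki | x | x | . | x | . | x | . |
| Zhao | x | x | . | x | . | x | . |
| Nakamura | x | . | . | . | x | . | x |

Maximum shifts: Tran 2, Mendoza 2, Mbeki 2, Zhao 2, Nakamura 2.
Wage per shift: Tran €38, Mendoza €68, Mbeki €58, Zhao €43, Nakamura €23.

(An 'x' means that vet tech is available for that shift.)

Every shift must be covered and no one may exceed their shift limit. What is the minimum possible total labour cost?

€324

Slot 5 can only be covered by Nakamura, so that assignment is forced.
Picking the cheapest available vet tech for each shift independently would cost €274, but that ignores the shift limits.
An optimal schedule: Slot 1→Zhao+Mbeki, Slot 2→Tran, Slot 3→Tran, Slot 4→Mbeki, Slot 5→Nakamura, Slot 6→Zhao, Slot 7→Nakamura.
Total: 43 + 58 + 38 + 38 + 58 + 23 + 43 + 23 = €324.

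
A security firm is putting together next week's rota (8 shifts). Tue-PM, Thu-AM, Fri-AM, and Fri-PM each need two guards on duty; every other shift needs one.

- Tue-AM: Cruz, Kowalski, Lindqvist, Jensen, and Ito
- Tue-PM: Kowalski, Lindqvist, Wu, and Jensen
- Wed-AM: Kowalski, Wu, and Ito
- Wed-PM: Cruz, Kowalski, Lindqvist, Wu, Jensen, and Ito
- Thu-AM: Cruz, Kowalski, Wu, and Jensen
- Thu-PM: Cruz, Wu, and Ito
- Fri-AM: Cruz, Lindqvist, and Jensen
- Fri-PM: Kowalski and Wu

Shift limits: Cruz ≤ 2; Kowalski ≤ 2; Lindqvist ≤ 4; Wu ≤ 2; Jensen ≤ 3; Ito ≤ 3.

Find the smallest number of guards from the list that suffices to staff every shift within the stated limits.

12 slots to fill and no one can take more than 4, so at least ⌈12/4⌉ = 3 guards are needed.
No set of 4 guards can cover every shift (each such set leaves at least one shift with no one available or exceeds a cap).
Cruz, Kowalski, Lindqvist, Wu, and Jensen alone can cover everything: Tue-AM→Lindqvist, Tue-PM→Lindqvist+Jensen, Wed-AM→Kowalski, Wed-PM→Lindqvist, Thu-AM→Wu+Jensen, Thu-PM→Cruz, Fri-AM→Cruz+Lindqvist, Fri-PM→Kowalski+Wu.

5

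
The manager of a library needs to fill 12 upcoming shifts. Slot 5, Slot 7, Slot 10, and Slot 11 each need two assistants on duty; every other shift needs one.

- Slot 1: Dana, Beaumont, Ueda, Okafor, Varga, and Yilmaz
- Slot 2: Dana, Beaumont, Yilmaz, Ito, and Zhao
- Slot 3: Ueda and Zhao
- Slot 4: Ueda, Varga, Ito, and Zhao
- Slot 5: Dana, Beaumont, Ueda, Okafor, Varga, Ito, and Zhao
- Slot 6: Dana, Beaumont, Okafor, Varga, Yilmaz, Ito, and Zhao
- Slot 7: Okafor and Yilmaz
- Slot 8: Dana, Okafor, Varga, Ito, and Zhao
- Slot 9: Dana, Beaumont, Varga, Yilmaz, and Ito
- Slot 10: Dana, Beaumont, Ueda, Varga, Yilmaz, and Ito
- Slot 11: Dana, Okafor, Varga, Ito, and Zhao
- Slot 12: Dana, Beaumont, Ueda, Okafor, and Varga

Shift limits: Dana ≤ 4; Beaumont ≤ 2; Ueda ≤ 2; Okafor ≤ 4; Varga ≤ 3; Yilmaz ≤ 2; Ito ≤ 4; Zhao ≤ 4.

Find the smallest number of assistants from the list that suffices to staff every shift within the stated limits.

5

16 slots to fill and no one can take more than 4, so at least ⌈16/4⌉ = 4 assistants are needed.
No set of 4 assistants can cover every shift (each such set leaves at least one shift with no one available or exceeds a cap).
Dana, Beaumont, Okafor, Yilmaz, and Zhao alone can cover everything: Slot 1→Okafor, Slot 2→Yilmaz, Slot 3→Zhao, Slot 4→Zhao, Slot 5→Okafor+Zhao, Slot 6→Zhao, Slot 7→Okafor+Yilmaz, Slot 8→Dana, Slot 9→Dana, Slot 10→Dana+Beaumont, Slot 11→Dana+Okafor, Slot 12→Beaumont.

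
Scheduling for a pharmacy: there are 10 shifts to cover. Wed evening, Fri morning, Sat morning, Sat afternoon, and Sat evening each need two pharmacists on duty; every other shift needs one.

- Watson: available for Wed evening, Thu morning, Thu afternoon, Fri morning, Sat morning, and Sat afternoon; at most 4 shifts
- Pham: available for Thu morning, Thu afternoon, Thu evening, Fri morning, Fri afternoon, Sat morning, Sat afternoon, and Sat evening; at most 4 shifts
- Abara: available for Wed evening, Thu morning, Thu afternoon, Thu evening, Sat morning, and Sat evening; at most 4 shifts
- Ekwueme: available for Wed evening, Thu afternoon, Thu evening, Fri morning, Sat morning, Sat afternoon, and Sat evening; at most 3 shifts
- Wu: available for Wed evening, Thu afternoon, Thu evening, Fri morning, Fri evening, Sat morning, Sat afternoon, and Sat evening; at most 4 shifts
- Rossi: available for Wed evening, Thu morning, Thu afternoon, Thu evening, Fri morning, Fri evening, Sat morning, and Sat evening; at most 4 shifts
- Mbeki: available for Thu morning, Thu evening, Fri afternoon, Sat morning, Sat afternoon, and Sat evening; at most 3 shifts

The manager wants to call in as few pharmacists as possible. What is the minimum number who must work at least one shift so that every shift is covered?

4

15 slots to fill and no one can take more than 4, so at least ⌈15/4⌉ = 4 pharmacists are needed.
Watson, Pham, Abara, and Wu alone can cover everything: Wed evening→Watson+Abara, Thu morning→Watson, Thu afternoon→Abara, Thu evening→Pham, Fri morning→Watson+Pham, Fri afternoon→Pham, Fri evening→Wu, Sat morning→Abara+Wu, Sat afternoon→Watson+Pham, Sat evening→Abara+Wu.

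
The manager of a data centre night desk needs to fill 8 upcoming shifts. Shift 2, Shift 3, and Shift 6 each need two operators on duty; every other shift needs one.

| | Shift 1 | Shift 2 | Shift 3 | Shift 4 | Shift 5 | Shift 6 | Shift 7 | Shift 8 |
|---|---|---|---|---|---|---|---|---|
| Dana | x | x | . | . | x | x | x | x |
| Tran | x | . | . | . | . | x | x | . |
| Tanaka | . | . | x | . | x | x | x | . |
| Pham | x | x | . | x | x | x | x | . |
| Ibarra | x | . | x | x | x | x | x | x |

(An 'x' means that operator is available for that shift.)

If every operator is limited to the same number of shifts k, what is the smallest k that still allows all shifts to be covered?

3

With 5 operators and 11 worker-slots to fill, someone must work at least ⌈11/5⌉ = 3 shifts, so k ≥ 3.
k = 3 works: Shift 1→Dana, Shift 2→Dana+Pham, Shift 3→Tanaka+Ibarra, Shift 4→Pham, Shift 5→Tanaka, Shift 6→Tran+Tanaka, Shift 7→Tran, Shift 8→Dana.
Loads: Dana 3, Tran 2, Tanaka 3, Pham 2, Ibarra 1 — all ≤ 3.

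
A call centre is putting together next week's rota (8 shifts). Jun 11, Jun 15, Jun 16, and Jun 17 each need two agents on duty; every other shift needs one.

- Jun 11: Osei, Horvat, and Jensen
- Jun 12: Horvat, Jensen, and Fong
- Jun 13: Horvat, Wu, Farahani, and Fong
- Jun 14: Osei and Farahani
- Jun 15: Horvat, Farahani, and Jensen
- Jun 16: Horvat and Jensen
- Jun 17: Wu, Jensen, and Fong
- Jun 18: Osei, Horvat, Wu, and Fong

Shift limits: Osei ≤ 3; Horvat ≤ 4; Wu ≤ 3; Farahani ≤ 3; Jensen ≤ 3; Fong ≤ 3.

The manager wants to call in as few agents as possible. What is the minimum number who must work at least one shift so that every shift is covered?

4

12 slots to fill and no one can take more than 4, so at least ⌈12/4⌉ = 3 agents are needed.
Any 3 agents together have capacity at most 4+3+3 = 10 < 12 slots, so 3 can never suffice.
Osei, Horvat, Wu, and Jensen alone can cover everything: Jun 11→Osei+Horvat, Jun 12→Horvat, Jun 13→Wu, Jun 14→Osei, Jun 15→Horvat+Jensen, Jun 16→Horvat+Jensen, Jun 17→Wu+Jensen, Jun 18→Osei.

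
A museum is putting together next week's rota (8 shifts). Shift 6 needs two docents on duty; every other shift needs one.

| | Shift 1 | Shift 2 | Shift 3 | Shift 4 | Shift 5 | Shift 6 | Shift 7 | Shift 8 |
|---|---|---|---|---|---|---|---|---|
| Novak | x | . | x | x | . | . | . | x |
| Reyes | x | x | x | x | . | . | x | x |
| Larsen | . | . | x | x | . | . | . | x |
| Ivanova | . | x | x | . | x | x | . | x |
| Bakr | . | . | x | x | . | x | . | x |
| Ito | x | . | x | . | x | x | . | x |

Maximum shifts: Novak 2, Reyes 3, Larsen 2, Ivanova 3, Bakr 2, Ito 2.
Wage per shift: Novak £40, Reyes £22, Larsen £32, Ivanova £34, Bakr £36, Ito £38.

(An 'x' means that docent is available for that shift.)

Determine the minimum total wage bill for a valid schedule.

£268

Shift 7 can only be covered by Reyes, so that assignment is forced.
Picking the cheapest available docent for each shift independently would cost £236, but that ignores the shift limits.
An optimal schedule: Shift 1→Reyes, Shift 2→Reyes, Shift 3→Larsen, Shift 4→Larsen, Shift 5→Ivanova, Shift 6→Ivanova+Bakr, Shift 7→Reyes, Shift 8→Ivanova.
Total: 22 + 22 + 32 + 32 + 34 + 34 + 36 + 22 + 34 = £268.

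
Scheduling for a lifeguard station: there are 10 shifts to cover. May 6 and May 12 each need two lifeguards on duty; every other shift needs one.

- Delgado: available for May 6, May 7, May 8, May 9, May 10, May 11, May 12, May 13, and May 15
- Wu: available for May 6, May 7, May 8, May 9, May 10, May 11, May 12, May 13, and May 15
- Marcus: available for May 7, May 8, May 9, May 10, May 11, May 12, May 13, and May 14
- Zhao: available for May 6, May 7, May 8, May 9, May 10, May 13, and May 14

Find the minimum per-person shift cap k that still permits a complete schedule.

With 4 lifeguards and 12 worker-slots to fill, someone must work at least ⌈12/4⌉ = 3 shifts, so k ≥ 3.
k = 3 works: May 6→Delgado+Wu, May 7→Wu, May 8→Marcus, May 9→Zhao, May 10→Zhao, May 11→Delgado, May 12→Wu+Marcus, May 13→Zhao, May 14→Marcus, May 15→Delgado.
Loads: Delgado 3, Wu 3, Marcus 3, Zhao 3 — all ≤ 3.

3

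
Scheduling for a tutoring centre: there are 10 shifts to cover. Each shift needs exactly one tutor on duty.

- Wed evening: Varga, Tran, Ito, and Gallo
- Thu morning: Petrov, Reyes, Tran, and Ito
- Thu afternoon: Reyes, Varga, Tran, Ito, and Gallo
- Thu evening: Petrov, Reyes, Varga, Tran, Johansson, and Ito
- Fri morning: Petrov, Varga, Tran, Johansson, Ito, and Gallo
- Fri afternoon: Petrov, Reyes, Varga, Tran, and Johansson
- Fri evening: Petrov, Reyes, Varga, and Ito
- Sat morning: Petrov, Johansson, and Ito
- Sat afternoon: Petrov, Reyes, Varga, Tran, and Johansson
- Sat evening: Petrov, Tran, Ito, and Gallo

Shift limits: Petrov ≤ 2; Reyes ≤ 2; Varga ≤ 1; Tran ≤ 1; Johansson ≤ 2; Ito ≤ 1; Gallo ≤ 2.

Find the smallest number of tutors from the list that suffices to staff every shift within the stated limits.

6

10 slots to fill and no one can take more than 2, so at least ⌈10/2⌉ = 5 tutors are needed.
Any 5 tutors together have capacity at most 2+2+2+2+1 = 9 < 10 slots, so 5 can never suffice.
Petrov, Reyes, Varga, Tran, Johansson, and Gallo alone can cover everything: Wed evening→Varga, Thu morning→Petrov, Thu afternoon→Gallo, Thu evening→Reyes, Fri morning→Gallo, Fri afternoon→Johansson, Fri evening→Reyes, Sat morning→Petrov, Sat afternoon→Johansson, Sat evening→Tran.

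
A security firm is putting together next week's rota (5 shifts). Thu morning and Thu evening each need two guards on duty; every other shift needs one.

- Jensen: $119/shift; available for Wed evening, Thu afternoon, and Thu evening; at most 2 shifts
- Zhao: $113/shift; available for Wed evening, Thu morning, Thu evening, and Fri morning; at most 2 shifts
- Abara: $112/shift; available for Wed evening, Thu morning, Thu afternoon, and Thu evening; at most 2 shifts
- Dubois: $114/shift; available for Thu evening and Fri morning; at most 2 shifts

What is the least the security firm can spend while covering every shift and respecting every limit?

Thu morning can only be covered by Zhao and Abara, so that assignment is forced.
Picking the cheapest available guard for each shift independently would cost $787, but that ignores the shift limits.
An optimal schedule: Wed evening→Zhao, Thu morning→Abara+Zhao, Thu afternoon→Abara, Thu evening→Dubois+Jensen, Fri morning→Dubois.
Total: 113 + 112 + 113 + 112 + 114 + 119 + 114 = $797.

$797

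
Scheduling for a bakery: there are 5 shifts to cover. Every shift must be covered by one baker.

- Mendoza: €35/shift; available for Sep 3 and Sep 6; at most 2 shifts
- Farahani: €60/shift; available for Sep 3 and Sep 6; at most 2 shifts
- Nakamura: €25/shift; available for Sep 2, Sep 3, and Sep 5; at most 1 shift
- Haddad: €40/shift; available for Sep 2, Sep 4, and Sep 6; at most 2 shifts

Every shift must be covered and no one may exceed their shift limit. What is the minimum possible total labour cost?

Sep 4 can only be covered by Haddad, so that assignment is forced.
Sep 5 can only be covered by Nakamura, so that assignment is forced.
Picking the cheapest available baker for each shift independently would cost €150, but that ignores the shift limits.
An optimal schedule: Sep 2→Haddad, Sep 3→Mendoza, Sep 4→Haddad, Sep 5→Nakamura, Sep 6→Mendoza.
Total: 40 + 35 + 40 + 25 + 35 = €175.

€175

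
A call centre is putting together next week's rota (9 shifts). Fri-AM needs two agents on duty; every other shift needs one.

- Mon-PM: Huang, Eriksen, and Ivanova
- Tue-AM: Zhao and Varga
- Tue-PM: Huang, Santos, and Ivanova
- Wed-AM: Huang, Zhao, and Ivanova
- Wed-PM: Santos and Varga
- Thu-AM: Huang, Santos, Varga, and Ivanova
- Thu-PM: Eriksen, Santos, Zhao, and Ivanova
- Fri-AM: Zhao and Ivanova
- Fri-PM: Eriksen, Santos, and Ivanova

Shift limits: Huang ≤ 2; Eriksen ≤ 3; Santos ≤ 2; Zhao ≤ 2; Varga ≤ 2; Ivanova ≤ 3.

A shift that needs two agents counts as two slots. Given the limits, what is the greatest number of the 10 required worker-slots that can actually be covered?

10

Total capacity across all agents is 2+3+2+2+2+3 = 14, and 10 slots are needed, so at most 10 can be filled.
An assignment achieving 10: Mon-PM→Huang, Tue-AM→Zhao, Tue-PM→Huang, Wed-AM→Ivanova, Wed-PM→Santos, Thu-AM→Santos, Thu-PM→Eriksen, Fri-AM→Zhao+Ivanova, Fri-PM→Eriksen.
Loads: Huang 2/2, Eriksen 2/3, Santos 2/2, Zhao 2/2, Varga 0/2, Ivanova 2/3.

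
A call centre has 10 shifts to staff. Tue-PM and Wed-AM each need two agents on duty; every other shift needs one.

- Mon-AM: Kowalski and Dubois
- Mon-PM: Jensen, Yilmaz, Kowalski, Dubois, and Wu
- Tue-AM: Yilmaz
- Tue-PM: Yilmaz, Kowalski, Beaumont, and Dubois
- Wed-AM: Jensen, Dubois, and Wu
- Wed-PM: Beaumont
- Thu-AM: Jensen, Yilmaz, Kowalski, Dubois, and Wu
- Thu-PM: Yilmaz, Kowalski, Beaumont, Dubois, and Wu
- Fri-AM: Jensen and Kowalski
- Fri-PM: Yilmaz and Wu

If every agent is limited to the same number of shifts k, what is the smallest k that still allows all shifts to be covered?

With 6 agents and 12 worker-slots to fill, someone must work at least ⌈12/6⌉ = 2 shifts, so k ≥ 2.
k = 2 works: Mon-AM→Kowalski, Mon-PM→Kowalski, Tue-AM→Yilmaz, Tue-PM→Beaumont+Dubois, Wed-AM→Jensen+Dubois, Wed-PM→Beaumont, Thu-AM→Wu, Thu-PM→Wu, Fri-AM→Jensen, Fri-PM→Yilmaz.
Loads: Jensen 2, Yilmaz 2, Kowalski 2, Beaumont 2, Dubois 2, Wu 2 — all ≤ 2.

2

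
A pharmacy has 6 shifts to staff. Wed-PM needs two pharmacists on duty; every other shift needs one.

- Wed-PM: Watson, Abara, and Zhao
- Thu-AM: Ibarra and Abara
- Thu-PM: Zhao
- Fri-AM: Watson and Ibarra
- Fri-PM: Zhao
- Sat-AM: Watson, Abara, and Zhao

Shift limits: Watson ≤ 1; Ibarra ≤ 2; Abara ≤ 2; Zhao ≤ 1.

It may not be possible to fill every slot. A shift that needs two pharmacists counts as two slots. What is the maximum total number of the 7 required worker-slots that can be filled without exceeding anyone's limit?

Total capacity across all pharmacists is 1+2+2+1 = 6, and 7 slots are needed, so at most 6 can be filled.
An assignment achieving 6: Wed-PM→Watson+Abara, Thu-AM→Ibarra, Thu-PM→Zhao, Fri-AM→Ibarra, Sat-AM→Abara.
Loads: Watson 1/1, Ibarra 2/2, Abara 2/2, Zhao 1/1.

6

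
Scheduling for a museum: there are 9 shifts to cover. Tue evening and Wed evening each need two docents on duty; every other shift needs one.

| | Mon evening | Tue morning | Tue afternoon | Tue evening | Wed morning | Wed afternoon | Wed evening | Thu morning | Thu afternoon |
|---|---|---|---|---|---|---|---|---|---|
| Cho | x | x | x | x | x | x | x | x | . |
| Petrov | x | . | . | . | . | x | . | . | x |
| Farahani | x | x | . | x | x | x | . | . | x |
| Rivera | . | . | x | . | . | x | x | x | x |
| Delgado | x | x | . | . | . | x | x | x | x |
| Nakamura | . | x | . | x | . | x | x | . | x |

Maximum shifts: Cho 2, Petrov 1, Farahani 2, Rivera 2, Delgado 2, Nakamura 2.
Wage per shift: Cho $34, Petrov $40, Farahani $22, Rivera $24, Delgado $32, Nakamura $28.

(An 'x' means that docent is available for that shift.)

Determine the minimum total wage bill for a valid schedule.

Picking the cheapest available docent for each shift independently would cost $260, but that ignores the shift limits.
An optimal schedule: Mon evening→Petrov, Tue morning→Farahani, Tue afternoon→Cho, Tue evening→Farahani+Nakamura, Wed morning→Cho, Wed afternoon→Delgado, Wed evening→Delgado+Nakamura, Thu morning→Rivera, Thu afternoon→Rivera.
Total: 40 + 22 + 34 + 22 + 28 + 34 + 32 + 32 + 28 + 24 + 24 = $320.

$320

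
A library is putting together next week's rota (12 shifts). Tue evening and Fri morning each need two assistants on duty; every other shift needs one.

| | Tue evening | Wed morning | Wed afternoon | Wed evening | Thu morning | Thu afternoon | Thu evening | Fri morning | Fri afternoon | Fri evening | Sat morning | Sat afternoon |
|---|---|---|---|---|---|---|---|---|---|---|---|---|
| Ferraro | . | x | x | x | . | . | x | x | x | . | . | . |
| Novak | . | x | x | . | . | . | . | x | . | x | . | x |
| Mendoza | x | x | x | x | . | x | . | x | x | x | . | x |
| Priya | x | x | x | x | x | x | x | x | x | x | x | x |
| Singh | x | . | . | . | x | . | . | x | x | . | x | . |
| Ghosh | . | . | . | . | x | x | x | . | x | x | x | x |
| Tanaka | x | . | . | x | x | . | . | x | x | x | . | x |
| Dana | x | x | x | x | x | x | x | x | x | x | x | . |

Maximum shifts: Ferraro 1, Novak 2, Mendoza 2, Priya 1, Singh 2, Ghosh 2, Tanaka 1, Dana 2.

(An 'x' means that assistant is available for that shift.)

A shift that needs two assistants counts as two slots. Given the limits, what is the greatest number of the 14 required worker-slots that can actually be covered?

Total capacity across all assistants is 1+2+2+1+2+2+1+2 = 13, and 14 slots are needed, so at most 13 can be filled.
An assignment achieving 13: Tue evening→Mendoza+Singh, Wed morning→Novak, Wed afternoon→Novak, Wed evening→Tanaka, Thu morning→Singh, Thu afternoon→Mendoza, Thu evening→Ferraro, Fri morning→Dana, Fri afternoon→Dana, Fri evening→Ghosh, Sat morning→Priya, Sat afternoon→Ghosh.
Loads: Ferraro 1/1, Novak 2/2, Mendoza 2/2, Priya 1/1, Singh 2/2, Ghosh 2/2, Tanaka 1/1, Dana 2/2.

13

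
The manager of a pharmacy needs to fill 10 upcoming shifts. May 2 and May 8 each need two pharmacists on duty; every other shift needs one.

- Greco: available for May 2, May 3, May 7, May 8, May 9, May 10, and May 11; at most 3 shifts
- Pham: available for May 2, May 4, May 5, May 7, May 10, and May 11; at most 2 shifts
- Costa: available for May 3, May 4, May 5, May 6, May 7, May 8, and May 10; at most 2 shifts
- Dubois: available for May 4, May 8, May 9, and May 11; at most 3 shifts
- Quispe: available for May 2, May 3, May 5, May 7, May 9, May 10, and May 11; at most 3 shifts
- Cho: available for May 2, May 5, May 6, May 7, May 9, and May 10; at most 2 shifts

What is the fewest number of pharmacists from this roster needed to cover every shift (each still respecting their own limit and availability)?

5

12 slots to fill and no one can take more than 3, so at least ⌈12/3⌉ = 4 pharmacists are needed.
Any 4 pharmacists together have capacity at most 3+3+3+2 = 11 < 12 slots, so 4 can never suffice.
Greco, Pham, Costa, Dubois, and Quispe alone can cover everything: May 2→Greco+Pham, May 3→Greco, May 4→Pham, May 5→Costa, May 6→Costa, May 7→Quispe, May 8→Greco+Dubois, May 9→Dubois, May 10→Quispe, May 11→Dubois.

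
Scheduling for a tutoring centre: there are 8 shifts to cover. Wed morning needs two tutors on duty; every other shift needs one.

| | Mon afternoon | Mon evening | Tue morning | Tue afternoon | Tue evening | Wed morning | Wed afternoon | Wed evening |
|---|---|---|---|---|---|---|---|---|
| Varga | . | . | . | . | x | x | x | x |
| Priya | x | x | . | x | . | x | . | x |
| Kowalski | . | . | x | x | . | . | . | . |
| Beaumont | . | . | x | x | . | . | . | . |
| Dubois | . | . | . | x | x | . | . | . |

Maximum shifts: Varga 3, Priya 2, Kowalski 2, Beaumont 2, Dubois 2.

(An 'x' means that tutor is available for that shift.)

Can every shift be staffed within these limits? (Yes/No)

Total capacity is 11 and 9 slots are needed, so capacity alone doesn't rule it out.
Shifts {Mon afternoon, Mon evening, Wed morning} need 4 worker-slots in total, but the tutors available for any of those shifts (Varga and Priya) can supply at most 3 among them. So no valid schedule exists.

No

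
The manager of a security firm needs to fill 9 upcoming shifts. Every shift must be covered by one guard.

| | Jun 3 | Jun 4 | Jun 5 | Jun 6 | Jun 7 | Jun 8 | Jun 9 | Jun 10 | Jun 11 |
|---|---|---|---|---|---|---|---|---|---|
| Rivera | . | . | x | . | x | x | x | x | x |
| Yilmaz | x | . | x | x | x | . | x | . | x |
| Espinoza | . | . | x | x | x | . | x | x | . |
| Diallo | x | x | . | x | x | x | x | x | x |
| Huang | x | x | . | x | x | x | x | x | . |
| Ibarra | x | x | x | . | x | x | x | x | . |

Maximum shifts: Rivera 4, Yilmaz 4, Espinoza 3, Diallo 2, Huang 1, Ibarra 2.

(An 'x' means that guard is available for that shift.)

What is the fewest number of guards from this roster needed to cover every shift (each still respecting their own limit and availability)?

9 slots to fill and no one can take more than 4, so at least ⌈9/4⌉ = 3 guards are needed.
Rivera, Yilmaz, and Diallo alone can cover everything: Jun 3→Yilmaz, Jun 4→Diallo, Jun 5→Rivera, Jun 6→Yilmaz, Jun 7→Rivera, Jun 8→Rivera, Jun 9→Yilmaz, Jun 10→Rivera, Jun 11→Yilmaz.

3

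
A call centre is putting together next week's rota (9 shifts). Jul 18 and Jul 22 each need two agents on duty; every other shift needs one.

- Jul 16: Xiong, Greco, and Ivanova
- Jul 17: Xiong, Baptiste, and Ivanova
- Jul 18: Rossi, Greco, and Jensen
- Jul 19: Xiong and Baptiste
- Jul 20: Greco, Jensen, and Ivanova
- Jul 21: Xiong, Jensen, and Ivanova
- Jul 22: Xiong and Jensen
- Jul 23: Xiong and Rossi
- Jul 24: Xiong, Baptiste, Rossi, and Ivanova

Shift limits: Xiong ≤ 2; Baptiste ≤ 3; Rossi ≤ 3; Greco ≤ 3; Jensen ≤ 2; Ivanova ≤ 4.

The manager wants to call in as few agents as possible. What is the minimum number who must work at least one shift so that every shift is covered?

11 slots to fill and no one can take more than 4, so at least ⌈11/4⌉ = 3 agents are needed.
Any 3 agents together have capacity at most 4+3+3 = 10 < 11 slots, so 3 can never suffice.
Xiong, Rossi, Jensen, and Ivanova alone can cover everything: Jul 16→Ivanova, Jul 17→Ivanova, Jul 18→Rossi+Jensen, Jul 19→Xiong, Jul 20→Ivanova, Jul 21→Ivanova, Jul 22→Xiong+Jensen, Jul 23→Rossi, Jul 24→Rossi.

4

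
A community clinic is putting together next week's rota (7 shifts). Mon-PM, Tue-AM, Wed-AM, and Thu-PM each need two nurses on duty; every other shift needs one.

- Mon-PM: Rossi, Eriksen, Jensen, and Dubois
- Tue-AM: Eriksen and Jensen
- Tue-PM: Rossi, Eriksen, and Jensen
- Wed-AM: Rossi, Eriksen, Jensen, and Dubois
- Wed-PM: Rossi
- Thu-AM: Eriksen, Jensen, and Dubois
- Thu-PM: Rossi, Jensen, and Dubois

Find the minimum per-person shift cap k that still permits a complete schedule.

3

With 4 nurses and 11 worker-slots to fill, someone must work at least ⌈11/4⌉ = 3 shifts, so k ≥ 3.
k = 3 works: Mon-PM→Eriksen+Dubois, Tue-AM→Eriksen+Jensen, Tue-PM→Rossi, Wed-AM→Jensen+Dubois, Wed-PM→Rossi, Thu-AM→Eriksen, Thu-PM→Rossi+Jensen.
Loads: Rossi 3, Eriksen 3, Jensen 3, Dubois 2 — all ≤ 3.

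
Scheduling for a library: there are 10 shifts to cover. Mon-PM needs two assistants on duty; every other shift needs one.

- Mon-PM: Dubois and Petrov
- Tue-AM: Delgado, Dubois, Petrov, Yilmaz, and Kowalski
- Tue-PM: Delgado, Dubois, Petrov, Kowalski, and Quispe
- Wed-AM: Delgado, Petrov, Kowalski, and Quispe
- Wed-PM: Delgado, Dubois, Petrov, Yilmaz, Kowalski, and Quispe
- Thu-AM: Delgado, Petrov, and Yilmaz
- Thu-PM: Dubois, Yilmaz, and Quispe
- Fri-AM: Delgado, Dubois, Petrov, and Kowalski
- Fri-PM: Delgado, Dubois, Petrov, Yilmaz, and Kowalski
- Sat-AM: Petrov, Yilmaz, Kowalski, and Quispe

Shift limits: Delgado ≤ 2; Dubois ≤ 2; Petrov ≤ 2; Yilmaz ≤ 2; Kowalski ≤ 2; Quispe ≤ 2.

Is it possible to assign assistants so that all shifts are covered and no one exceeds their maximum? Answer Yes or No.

Mon-PM can only be covered by Dubois and Petrov, so that assignment is forced.
One valid schedule: Mon-PM→Dubois+Petrov, Tue-AM→Yilmaz, Tue-PM→Kowalski, Wed-AM→Delgado, Wed-PM→Quispe, Thu-AM→Delgado, Thu-PM→Dubois, Fri-AM→Petrov, Fri-PM→Kowalski, Sat-AM→Yilmaz.
Loads: Delgado 2/2, Dubois 2/2, Petrov 2/2, Yilmaz 2/2, Kowalski 2/2, Quispe 1/2 — all within limits.

Yes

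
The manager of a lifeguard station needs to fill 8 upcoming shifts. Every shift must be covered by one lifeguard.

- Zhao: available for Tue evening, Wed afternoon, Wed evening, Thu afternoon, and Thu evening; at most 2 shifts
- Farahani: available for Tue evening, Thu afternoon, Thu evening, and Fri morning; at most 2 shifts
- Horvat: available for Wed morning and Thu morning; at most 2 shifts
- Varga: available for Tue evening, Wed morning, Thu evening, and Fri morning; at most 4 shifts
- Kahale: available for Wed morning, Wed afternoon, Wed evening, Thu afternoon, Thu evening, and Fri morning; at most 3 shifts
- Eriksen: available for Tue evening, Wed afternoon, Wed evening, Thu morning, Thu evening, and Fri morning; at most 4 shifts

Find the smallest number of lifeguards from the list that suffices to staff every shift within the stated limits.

3

8 slots to fill and no one can take more than 4, so at least ⌈8/4⌉ = 2 lifeguards are needed.
No set of 2 lifeguards can cover every shift (each such set leaves at least one shift with no one available or exceeds a cap).
Zhao, Horvat, and Eriksen alone can cover everything: Tue evening→Zhao, Wed morning→Horvat, Wed afternoon→Eriksen, Wed evening→Eriksen, Thu morning→Horvat, Thu afternoon→Zhao, Thu evening→Eriksen, Fri morning→Eriksen.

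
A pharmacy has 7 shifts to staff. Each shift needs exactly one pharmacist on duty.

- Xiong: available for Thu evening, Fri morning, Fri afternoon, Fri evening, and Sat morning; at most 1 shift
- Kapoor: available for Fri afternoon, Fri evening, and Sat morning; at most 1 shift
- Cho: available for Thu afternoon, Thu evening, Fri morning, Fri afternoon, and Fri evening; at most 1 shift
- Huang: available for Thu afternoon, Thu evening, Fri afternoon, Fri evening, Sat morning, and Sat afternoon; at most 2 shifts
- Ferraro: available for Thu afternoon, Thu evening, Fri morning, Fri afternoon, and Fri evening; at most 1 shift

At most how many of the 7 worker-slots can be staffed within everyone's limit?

6

Total capacity across all pharmacists is 1+1+1+2+1 = 6, and 7 slots are needed, so at most 6 can be filled.
An assignment achieving 6: Thu afternoon→Cho, Thu evening→Huang, Fri morning→Xiong, Fri afternoon→Ferraro, Sat morning→Kapoor, Sat afternoon→Huang.
Loads: Xiong 1/1, Kapoor 1/1, Cho 1/1, Huang 2/2, Ferraro 1/1.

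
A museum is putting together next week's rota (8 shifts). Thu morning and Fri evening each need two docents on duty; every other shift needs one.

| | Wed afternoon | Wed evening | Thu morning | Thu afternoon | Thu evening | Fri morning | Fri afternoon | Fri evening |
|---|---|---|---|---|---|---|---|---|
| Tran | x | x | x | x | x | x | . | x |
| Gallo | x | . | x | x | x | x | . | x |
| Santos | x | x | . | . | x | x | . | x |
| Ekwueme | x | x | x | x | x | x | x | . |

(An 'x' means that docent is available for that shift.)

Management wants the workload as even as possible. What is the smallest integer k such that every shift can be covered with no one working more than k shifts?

3

With 4 docents and 10 worker-slots to fill, someone must work at least ⌈10/4⌉ = 3 shifts, so k ≥ 3.
k = 3 works: Wed afternoon→Gallo, Wed evening→Tran, Thu morning→Tran+Gallo, Thu afternoon→Tran, Thu evening→Santos, Fri morning→Santos, Fri afternoon→Ekwueme, Fri evening→Gallo+Santos.
Loads: Tran 3, Gallo 3, Santos 3, Ekwueme 1 — all ≤ 3.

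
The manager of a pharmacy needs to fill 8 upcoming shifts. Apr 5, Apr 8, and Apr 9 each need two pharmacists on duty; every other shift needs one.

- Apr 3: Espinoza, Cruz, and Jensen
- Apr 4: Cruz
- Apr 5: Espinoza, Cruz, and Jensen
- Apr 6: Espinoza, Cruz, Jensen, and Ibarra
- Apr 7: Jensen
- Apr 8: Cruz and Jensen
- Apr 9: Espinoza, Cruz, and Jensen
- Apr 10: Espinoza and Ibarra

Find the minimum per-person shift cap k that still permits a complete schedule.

3

With 4 pharmacists and 11 worker-slots to fill, someone must work at least ⌈11/4⌉ = 3 shifts, so k ≥ 3.
k = 3 works: Apr 3→Espinoza, Apr 4→Cruz, Apr 5→Espinoza+Cruz, Apr 6→Ibarra, Apr 7→Jensen, Apr 8→Cruz+Jensen, Apr 9→Espinoza+Jensen, Apr 10→Ibarra.
Loads: Espinoza 3, Cruz 3, Jensen 3, Ibarra 2 — all ≤ 3.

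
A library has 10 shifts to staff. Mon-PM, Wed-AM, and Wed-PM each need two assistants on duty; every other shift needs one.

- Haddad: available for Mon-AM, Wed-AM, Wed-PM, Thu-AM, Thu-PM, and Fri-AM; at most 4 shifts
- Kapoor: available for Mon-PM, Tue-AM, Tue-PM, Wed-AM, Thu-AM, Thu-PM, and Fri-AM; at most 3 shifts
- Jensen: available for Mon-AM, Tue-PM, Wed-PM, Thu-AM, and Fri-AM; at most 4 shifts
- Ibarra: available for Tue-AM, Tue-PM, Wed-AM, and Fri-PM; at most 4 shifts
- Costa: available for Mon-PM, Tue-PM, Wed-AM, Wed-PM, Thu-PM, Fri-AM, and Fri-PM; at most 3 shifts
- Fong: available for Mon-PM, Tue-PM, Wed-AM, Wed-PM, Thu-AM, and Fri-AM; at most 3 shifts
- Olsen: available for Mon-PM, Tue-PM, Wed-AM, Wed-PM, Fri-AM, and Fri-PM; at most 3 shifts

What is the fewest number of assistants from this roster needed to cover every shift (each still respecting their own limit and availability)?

4

13 slots to fill and no one can take more than 4, so at least ⌈13/4⌉ = 4 assistants are needed.
Haddad, Kapoor, Jensen, and Costa alone can cover everything: Mon-AM→Haddad, Mon-PM→Kapoor+Costa, Tue-AM→Kapoor, Tue-PM→Kapoor, Wed-AM→Haddad+Costa, Wed-PM→Haddad+Jensen, Thu-AM→Jensen, Thu-PM→Haddad, Fri-AM→Jensen, Fri-PM→Costa.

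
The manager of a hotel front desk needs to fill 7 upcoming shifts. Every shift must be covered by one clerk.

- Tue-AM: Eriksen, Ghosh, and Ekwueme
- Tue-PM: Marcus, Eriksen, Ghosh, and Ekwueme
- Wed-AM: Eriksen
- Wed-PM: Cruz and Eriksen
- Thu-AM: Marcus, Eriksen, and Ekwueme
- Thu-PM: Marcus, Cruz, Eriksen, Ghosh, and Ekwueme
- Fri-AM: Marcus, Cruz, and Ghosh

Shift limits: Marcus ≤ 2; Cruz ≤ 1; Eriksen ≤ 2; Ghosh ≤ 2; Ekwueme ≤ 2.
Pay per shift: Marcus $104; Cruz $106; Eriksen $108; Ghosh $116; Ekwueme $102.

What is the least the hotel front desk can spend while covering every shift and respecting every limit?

$734

Wed-AM can only be covered by Eriksen, so that assignment is forced.
Picking the cheapest available clerk for each shift independently would cost $726, but that ignores the shift limits.
An optimal schedule: Tue-AM→Ekwueme, Tue-PM→Marcus, Wed-AM→Eriksen, Wed-PM→Cruz, Thu-AM→Ekwueme, Thu-PM→Eriksen, Fri-AM→Marcus.
Total: 102 + 104 + 108 + 106 + 102 + 108 + 104 = $734.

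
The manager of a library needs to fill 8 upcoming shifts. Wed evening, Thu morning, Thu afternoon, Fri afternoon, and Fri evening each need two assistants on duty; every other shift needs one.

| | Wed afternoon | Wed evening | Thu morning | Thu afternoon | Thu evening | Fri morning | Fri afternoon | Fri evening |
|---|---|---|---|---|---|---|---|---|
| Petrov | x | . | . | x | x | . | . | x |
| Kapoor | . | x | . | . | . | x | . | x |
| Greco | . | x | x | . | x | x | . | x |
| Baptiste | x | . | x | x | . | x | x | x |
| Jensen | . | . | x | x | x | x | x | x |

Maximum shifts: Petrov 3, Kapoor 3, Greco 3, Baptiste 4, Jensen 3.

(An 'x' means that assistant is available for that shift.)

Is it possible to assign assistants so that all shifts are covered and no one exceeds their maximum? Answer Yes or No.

Yes

Wed evening can only be covered by Kapoor and Greco, so that assignment is forced.
Fri afternoon can only be covered by Baptiste and Jensen, so that assignment is forced.
One valid schedule: Wed afternoon→Petrov, Wed evening→Kapoor+Greco, Thu morning→Greco+Baptiste, Thu afternoon→Petrov+Baptiste, Thu evening→Petrov, Fri morning→Kapoor, Fri afternoon→Baptiste+Jensen, Fri evening→Kapoor+Greco.
Loads: Petrov 3/3, Kapoor 3/3, Greco 3/3, Baptiste 3/4, Jensen 1/3 — all within limits.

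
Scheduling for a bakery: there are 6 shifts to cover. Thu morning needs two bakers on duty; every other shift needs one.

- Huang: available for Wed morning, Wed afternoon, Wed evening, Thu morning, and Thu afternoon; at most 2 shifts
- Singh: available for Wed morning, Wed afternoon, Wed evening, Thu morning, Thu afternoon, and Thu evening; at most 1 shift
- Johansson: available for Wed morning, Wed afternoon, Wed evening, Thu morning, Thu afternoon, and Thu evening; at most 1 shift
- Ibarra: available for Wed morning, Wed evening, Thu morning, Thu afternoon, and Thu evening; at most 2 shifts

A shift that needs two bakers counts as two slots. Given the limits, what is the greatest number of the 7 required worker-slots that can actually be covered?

6

Total capacity across all bakers is 2+1+1+2 = 6, and 7 slots are needed, so at most 6 can be filled.
An assignment achieving 6: Wed morning→Huang, Wed afternoon→Huang, Wed evening→Johansson, Thu morning→Ibarra, Thu afternoon→Ibarra, Thu evening→Singh.
Loads: Huang 2/2, Singh 1/1, Johansson 1/1, Ibarra 2/2.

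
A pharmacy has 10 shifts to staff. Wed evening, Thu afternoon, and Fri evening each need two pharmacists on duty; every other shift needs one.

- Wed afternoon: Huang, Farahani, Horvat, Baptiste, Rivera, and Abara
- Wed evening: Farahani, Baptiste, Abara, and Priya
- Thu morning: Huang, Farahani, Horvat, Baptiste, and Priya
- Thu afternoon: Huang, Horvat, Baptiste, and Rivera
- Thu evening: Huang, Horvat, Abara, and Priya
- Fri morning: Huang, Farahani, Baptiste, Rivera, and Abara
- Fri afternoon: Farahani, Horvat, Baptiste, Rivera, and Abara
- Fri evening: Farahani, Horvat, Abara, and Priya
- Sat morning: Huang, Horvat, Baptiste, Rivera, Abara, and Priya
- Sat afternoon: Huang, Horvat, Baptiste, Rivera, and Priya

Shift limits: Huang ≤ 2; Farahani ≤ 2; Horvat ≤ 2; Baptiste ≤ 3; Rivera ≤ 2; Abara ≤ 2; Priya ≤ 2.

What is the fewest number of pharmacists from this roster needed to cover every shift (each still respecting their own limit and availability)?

13 slots to fill and no one can take more than 3, so at least ⌈13/3⌉ = 5 pharmacists are needed.
Any 5 pharmacists together have capacity at most 3+2+2+2+2 = 11 < 13 slots, so 5 can never suffice.
Huang, Farahani, Horvat, Baptiste, Rivera, and Abara alone can cover everything: Wed afternoon→Abara, Wed evening→Farahani+Baptiste, Thu morning→Huang, Thu afternoon→Baptiste+Rivera, Thu evening→Huang, Fri morning→Baptiste, Fri afternoon→Rivera, Fri evening→Farahani+Horvat, Sat morning→Abara, Sat afternoon→Horvat.

6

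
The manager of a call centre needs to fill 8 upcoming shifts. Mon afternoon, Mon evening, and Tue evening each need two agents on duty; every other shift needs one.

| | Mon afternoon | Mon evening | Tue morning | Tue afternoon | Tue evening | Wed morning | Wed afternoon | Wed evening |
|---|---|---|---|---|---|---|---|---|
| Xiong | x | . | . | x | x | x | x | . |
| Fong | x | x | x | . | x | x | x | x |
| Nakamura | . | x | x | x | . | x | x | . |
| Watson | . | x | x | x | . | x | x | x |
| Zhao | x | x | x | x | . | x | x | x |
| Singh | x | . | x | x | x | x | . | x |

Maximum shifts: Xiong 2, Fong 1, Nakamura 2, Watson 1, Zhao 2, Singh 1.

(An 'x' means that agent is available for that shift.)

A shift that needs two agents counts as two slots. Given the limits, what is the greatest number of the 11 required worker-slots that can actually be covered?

Total capacity across all agents is 2+1+2+1+2+1 = 9, and 11 slots are needed, so at most 9 can be filled.
An assignment achieving 9: Mon afternoon→Xiong+Zhao, Mon evening→Nakamura+Watson, Tue morning→Nakamura, Tue afternoon→Singh, Tue evening→Xiong+Fong, Wed evening→Zhao.
Loads: Xiong 2/2, Fong 1/1, Nakamura 2/2, Watson 1/1, Zhao 2/2, Singh 1/1.

9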